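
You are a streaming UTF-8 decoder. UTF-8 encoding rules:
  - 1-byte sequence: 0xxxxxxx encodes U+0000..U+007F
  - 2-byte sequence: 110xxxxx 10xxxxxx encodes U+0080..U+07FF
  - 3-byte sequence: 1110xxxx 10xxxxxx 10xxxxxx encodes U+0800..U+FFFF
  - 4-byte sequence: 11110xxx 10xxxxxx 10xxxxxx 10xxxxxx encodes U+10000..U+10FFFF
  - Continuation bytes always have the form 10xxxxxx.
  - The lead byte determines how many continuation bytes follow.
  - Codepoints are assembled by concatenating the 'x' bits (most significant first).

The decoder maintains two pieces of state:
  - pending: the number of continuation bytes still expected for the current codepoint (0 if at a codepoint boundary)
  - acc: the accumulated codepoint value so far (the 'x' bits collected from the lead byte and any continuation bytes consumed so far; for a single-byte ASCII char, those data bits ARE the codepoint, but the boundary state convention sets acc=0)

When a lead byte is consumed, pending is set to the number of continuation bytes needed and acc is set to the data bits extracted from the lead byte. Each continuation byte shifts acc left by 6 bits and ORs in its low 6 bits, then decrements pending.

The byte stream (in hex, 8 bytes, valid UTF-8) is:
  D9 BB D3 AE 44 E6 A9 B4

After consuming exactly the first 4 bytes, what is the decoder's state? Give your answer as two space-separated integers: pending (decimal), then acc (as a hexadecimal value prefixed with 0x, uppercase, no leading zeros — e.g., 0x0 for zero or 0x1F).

Byte[0]=D9: 2-byte lead. pending=1, acc=0x19
Byte[1]=BB: continuation. acc=(acc<<6)|0x3B=0x67B, pending=0
Byte[2]=D3: 2-byte lead. pending=1, acc=0x13
Byte[3]=AE: continuation. acc=(acc<<6)|0x2E=0x4EE, pending=0

Answer: 0 0x4EE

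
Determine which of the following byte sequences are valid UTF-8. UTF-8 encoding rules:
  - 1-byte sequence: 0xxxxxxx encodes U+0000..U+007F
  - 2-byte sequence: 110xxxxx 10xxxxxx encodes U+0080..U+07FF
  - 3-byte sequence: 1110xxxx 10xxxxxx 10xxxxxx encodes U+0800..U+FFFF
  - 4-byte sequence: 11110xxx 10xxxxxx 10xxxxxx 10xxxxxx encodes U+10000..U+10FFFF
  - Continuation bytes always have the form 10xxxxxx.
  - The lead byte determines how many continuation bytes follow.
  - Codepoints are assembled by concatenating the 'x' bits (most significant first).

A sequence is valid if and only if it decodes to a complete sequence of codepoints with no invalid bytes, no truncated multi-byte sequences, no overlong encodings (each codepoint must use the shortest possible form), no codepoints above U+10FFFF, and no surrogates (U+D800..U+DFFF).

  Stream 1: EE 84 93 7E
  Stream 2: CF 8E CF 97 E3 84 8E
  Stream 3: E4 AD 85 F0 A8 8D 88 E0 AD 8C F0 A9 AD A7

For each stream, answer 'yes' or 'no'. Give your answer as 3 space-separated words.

Answer: yes yes yes

Derivation:
Stream 1: decodes cleanly. VALID
Stream 2: decodes cleanly. VALID
Stream 3: decodes cleanly. VALID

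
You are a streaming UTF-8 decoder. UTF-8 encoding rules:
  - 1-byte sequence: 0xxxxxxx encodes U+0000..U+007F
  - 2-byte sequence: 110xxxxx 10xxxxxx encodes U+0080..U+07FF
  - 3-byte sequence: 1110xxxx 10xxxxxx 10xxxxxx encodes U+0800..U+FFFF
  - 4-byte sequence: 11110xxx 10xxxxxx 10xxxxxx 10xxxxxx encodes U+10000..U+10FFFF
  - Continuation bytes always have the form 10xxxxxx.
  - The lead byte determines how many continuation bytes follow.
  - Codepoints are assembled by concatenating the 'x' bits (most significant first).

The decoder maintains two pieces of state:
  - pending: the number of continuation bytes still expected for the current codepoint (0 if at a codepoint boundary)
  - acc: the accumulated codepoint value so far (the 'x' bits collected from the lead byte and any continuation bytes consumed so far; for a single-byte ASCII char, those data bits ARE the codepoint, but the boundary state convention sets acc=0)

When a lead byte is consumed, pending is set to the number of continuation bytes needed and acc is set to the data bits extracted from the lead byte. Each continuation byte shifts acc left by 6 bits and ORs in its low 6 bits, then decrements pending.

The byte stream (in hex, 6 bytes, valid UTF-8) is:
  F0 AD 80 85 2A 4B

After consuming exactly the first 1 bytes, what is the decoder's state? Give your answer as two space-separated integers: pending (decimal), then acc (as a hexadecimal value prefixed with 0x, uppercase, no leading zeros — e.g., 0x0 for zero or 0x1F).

Answer: 3 0x0

Derivation:
Byte[0]=F0: 4-byte lead. pending=3, acc=0x0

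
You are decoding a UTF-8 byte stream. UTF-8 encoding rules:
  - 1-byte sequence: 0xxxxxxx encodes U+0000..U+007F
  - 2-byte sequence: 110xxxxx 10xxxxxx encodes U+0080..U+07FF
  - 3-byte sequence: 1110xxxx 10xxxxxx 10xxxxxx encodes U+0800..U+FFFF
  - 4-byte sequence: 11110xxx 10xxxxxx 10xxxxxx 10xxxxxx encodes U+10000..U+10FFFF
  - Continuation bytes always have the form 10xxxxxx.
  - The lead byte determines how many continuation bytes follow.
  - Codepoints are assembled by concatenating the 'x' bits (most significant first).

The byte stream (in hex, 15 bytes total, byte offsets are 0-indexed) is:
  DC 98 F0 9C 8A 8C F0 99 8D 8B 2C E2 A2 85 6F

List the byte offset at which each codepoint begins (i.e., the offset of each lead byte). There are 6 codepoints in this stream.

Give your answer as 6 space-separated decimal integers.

Answer: 0 2 6 10 11 14

Derivation:
Byte[0]=DC: 2-byte lead, need 1 cont bytes. acc=0x1C
Byte[1]=98: continuation. acc=(acc<<6)|0x18=0x718
Completed: cp=U+0718 (starts at byte 0)
Byte[2]=F0: 4-byte lead, need 3 cont bytes. acc=0x0
Byte[3]=9C: continuation. acc=(acc<<6)|0x1C=0x1C
Byte[4]=8A: continuation. acc=(acc<<6)|0x0A=0x70A
Byte[5]=8C: continuation. acc=(acc<<6)|0x0C=0x1C28C
Completed: cp=U+1C28C (starts at byte 2)
Byte[6]=F0: 4-byte lead, need 3 cont bytes. acc=0x0
Byte[7]=99: continuation. acc=(acc<<6)|0x19=0x19
Byte[8]=8D: continuation. acc=(acc<<6)|0x0D=0x64D
Byte[9]=8B: continuation. acc=(acc<<6)|0x0B=0x1934B
Completed: cp=U+1934B (starts at byte 6)
Byte[10]=2C: 1-byte ASCII. cp=U+002C
Byte[11]=E2: 3-byte lead, need 2 cont bytes. acc=0x2
Byte[12]=A2: continuation. acc=(acc<<6)|0x22=0xA2
Byte[13]=85: continuation. acc=(acc<<6)|0x05=0x2885
Completed: cp=U+2885 (starts at byte 11)
Byte[14]=6F: 1-byte ASCII. cp=U+006F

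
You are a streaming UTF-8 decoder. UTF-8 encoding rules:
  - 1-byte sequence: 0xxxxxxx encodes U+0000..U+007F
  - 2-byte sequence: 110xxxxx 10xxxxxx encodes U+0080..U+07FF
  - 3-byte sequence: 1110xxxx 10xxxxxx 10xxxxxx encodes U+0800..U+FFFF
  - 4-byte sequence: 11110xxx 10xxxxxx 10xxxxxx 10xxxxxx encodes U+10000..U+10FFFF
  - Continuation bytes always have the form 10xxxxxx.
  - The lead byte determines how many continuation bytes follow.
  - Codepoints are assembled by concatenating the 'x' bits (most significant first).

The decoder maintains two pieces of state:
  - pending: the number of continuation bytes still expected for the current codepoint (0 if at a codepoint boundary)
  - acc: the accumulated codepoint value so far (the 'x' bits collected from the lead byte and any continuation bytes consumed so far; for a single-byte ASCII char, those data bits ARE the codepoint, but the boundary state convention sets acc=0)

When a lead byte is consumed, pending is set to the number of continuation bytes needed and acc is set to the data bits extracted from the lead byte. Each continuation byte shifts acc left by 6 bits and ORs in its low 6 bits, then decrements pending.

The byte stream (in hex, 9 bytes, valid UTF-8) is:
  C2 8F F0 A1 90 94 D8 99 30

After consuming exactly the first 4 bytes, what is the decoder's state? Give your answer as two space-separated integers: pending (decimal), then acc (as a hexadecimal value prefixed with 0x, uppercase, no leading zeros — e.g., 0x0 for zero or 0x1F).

Byte[0]=C2: 2-byte lead. pending=1, acc=0x2
Byte[1]=8F: continuation. acc=(acc<<6)|0x0F=0x8F, pending=0
Byte[2]=F0: 4-byte lead. pending=3, acc=0x0
Byte[3]=A1: continuation. acc=(acc<<6)|0x21=0x21, pending=2

Answer: 2 0x21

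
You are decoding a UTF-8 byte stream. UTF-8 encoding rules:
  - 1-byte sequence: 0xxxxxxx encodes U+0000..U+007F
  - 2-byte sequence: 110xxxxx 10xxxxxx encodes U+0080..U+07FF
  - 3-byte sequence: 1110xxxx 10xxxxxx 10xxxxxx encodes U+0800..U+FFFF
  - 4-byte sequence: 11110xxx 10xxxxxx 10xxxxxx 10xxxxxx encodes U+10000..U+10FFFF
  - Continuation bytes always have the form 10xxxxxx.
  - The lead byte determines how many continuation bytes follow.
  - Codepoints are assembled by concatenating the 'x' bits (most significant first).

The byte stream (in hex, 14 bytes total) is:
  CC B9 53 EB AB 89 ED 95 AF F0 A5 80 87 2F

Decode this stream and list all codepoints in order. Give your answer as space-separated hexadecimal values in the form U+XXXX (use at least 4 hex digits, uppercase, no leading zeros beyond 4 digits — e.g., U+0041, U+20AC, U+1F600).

Answer: U+0339 U+0053 U+BAC9 U+D56F U+25007 U+002F

Derivation:
Byte[0]=CC: 2-byte lead, need 1 cont bytes. acc=0xC
Byte[1]=B9: continuation. acc=(acc<<6)|0x39=0x339
Completed: cp=U+0339 (starts at byte 0)
Byte[2]=53: 1-byte ASCII. cp=U+0053
Byte[3]=EB: 3-byte lead, need 2 cont bytes. acc=0xB
Byte[4]=AB: continuation. acc=(acc<<6)|0x2B=0x2EB
Byte[5]=89: continuation. acc=(acc<<6)|0x09=0xBAC9
Completed: cp=U+BAC9 (starts at byte 3)
Byte[6]=ED: 3-byte lead, need 2 cont bytes. acc=0xD
Byte[7]=95: continuation. acc=(acc<<6)|0x15=0x355
Byte[8]=AF: continuation. acc=(acc<<6)|0x2F=0xD56F
Completed: cp=U+D56F (starts at byte 6)
Byte[9]=F0: 4-byte lead, need 3 cont bytes. acc=0x0
Byte[10]=A5: continuation. acc=(acc<<6)|0x25=0x25
Byte[11]=80: continuation. acc=(acc<<6)|0x00=0x940
Byte[12]=87: continuation. acc=(acc<<6)|0x07=0x25007
Completed: cp=U+25007 (starts at byte 9)
Byte[13]=2F: 1-byte ASCII. cp=U+002F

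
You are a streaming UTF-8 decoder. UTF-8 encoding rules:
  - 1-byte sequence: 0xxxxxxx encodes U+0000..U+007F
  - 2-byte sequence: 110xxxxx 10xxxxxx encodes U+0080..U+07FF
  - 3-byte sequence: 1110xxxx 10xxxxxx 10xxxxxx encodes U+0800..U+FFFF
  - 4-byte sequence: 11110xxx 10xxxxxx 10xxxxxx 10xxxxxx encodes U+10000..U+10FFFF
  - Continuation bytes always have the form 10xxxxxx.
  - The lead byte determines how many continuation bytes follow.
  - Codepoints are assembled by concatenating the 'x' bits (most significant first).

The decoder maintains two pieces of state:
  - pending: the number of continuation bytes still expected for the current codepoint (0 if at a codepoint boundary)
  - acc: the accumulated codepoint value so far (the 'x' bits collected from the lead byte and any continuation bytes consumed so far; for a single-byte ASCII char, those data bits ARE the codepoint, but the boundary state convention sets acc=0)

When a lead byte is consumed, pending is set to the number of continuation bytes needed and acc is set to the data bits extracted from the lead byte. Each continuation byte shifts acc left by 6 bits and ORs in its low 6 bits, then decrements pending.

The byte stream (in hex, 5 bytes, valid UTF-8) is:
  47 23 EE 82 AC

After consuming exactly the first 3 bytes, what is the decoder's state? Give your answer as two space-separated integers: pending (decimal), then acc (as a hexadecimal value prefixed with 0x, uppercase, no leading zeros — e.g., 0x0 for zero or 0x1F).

Answer: 2 0xE

Derivation:
Byte[0]=47: 1-byte. pending=0, acc=0x0
Byte[1]=23: 1-byte. pending=0, acc=0x0
Byte[2]=EE: 3-byte lead. pending=2, acc=0xE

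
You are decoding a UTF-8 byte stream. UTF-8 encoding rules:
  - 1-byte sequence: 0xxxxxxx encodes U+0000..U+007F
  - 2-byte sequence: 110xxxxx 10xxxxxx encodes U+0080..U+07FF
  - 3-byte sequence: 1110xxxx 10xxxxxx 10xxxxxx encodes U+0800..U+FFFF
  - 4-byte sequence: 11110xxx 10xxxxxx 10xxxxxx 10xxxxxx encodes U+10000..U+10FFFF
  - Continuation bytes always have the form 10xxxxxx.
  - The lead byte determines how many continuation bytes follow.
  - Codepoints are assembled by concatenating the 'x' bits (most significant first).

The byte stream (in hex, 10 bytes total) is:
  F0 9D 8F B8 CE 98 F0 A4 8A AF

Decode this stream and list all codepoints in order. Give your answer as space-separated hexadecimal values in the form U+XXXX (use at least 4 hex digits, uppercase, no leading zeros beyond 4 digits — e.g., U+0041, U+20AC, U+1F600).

Byte[0]=F0: 4-byte lead, need 3 cont bytes. acc=0x0
Byte[1]=9D: continuation. acc=(acc<<6)|0x1D=0x1D
Byte[2]=8F: continuation. acc=(acc<<6)|0x0F=0x74F
Byte[3]=B8: continuation. acc=(acc<<6)|0x38=0x1D3F8
Completed: cp=U+1D3F8 (starts at byte 0)
Byte[4]=CE: 2-byte lead, need 1 cont bytes. acc=0xE
Byte[5]=98: continuation. acc=(acc<<6)|0x18=0x398
Completed: cp=U+0398 (starts at byte 4)
Byte[6]=F0: 4-byte lead, need 3 cont bytes. acc=0x0
Byte[7]=A4: continuation. acc=(acc<<6)|0x24=0x24
Byte[8]=8A: continuation. acc=(acc<<6)|0x0A=0x90A
Byte[9]=AF: continuation. acc=(acc<<6)|0x2F=0x242AF
Completed: cp=U+242AF (starts at byte 6)

Answer: U+1D3F8 U+0398 U+242AF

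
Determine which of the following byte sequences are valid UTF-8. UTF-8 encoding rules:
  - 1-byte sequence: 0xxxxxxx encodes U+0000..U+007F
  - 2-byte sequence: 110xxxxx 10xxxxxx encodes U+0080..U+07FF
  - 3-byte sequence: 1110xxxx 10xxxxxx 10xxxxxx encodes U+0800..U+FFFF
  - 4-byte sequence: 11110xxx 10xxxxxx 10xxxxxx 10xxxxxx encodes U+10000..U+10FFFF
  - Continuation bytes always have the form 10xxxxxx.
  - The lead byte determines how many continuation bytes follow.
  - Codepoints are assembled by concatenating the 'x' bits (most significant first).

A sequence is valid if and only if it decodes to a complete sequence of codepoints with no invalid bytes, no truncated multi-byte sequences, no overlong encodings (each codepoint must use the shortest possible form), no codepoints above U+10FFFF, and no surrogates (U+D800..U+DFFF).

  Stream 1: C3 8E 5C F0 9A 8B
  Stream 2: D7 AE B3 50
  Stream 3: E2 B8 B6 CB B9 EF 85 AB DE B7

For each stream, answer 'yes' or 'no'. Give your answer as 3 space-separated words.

Answer: no no yes

Derivation:
Stream 1: error at byte offset 6. INVALID
Stream 2: error at byte offset 2. INVALID
Stream 3: decodes cleanly. VALID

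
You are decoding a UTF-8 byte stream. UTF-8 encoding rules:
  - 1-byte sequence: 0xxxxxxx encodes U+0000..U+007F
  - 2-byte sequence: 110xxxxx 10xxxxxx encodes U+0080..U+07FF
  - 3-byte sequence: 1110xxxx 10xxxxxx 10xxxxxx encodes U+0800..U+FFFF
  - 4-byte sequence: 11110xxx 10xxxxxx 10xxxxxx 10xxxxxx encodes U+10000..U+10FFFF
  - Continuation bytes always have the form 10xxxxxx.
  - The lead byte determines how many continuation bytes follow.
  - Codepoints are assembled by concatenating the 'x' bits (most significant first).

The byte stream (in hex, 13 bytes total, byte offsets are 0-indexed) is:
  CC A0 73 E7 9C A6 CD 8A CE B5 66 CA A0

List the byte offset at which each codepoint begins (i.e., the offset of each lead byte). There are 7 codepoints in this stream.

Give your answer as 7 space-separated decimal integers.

Answer: 0 2 3 6 8 10 11

Derivation:
Byte[0]=CC: 2-byte lead, need 1 cont bytes. acc=0xC
Byte[1]=A0: continuation. acc=(acc<<6)|0x20=0x320
Completed: cp=U+0320 (starts at byte 0)
Byte[2]=73: 1-byte ASCII. cp=U+0073
Byte[3]=E7: 3-byte lead, need 2 cont bytes. acc=0x7
Byte[4]=9C: continuation. acc=(acc<<6)|0x1C=0x1DC
Byte[5]=A6: continuation. acc=(acc<<6)|0x26=0x7726
Completed: cp=U+7726 (starts at byte 3)
Byte[6]=CD: 2-byte lead, need 1 cont bytes. acc=0xD
Byte[7]=8A: continuation. acc=(acc<<6)|0x0A=0x34A
Completed: cp=U+034A (starts at byte 6)
Byte[8]=CE: 2-byte lead, need 1 cont bytes. acc=0xE
Byte[9]=B5: continuation. acc=(acc<<6)|0x35=0x3B5
Completed: cp=U+03B5 (starts at byte 8)
Byte[10]=66: 1-byte ASCII. cp=U+0066
Byte[11]=CA: 2-byte lead, need 1 cont bytes. acc=0xA
Byte[12]=A0: continuation. acc=(acc<<6)|0x20=0x2A0
Completed: cp=U+02A0 (starts at byte 11)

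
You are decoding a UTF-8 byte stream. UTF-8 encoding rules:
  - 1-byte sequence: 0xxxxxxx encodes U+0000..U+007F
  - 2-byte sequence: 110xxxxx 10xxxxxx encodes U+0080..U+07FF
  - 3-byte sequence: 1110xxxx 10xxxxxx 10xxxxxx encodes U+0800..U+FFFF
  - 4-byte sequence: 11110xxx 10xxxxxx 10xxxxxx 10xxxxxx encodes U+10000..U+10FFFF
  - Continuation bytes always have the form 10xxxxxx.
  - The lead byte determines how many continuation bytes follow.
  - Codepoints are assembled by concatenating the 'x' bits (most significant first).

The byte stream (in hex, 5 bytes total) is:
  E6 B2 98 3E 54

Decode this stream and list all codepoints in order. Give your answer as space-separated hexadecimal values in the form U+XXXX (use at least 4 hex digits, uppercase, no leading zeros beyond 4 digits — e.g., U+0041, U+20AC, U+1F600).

Answer: U+6C98 U+003E U+0054

Derivation:
Byte[0]=E6: 3-byte lead, need 2 cont bytes. acc=0x6
Byte[1]=B2: continuation. acc=(acc<<6)|0x32=0x1B2
Byte[2]=98: continuation. acc=(acc<<6)|0x18=0x6C98
Completed: cp=U+6C98 (starts at byte 0)
Byte[3]=3E: 1-byte ASCII. cp=U+003E
Byte[4]=54: 1-byte ASCII. cp=U+0054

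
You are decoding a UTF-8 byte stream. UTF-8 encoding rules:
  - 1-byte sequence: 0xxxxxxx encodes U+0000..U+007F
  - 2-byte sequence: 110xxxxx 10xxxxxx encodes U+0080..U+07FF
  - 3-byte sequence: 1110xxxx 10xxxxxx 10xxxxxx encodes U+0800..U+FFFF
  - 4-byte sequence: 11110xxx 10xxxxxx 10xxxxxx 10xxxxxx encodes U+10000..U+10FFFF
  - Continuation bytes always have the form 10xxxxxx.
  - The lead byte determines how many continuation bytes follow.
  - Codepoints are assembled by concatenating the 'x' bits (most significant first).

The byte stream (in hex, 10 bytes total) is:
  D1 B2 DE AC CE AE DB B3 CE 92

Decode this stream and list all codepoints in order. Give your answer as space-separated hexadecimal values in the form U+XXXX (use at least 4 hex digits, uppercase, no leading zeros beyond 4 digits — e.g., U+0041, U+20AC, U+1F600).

Answer: U+0472 U+07AC U+03AE U+06F3 U+0392

Derivation:
Byte[0]=D1: 2-byte lead, need 1 cont bytes. acc=0x11
Byte[1]=B2: continuation. acc=(acc<<6)|0x32=0x472
Completed: cp=U+0472 (starts at byte 0)
Byte[2]=DE: 2-byte lead, need 1 cont bytes. acc=0x1E
Byte[3]=AC: continuation. acc=(acc<<6)|0x2C=0x7AC
Completed: cp=U+07AC (starts at byte 2)
Byte[4]=CE: 2-byte lead, need 1 cont bytes. acc=0xE
Byte[5]=AE: continuation. acc=(acc<<6)|0x2E=0x3AE
Completed: cp=U+03AE (starts at byte 4)
Byte[6]=DB: 2-byte lead, need 1 cont bytes. acc=0x1B
Byte[7]=B3: continuation. acc=(acc<<6)|0x33=0x6F3
Completed: cp=U+06F3 (starts at byte 6)
Byte[8]=CE: 2-byte lead, need 1 cont bytes. acc=0xE
Byte[9]=92: continuation. acc=(acc<<6)|0x12=0x392
Completed: cp=U+0392 (starts at byte 8)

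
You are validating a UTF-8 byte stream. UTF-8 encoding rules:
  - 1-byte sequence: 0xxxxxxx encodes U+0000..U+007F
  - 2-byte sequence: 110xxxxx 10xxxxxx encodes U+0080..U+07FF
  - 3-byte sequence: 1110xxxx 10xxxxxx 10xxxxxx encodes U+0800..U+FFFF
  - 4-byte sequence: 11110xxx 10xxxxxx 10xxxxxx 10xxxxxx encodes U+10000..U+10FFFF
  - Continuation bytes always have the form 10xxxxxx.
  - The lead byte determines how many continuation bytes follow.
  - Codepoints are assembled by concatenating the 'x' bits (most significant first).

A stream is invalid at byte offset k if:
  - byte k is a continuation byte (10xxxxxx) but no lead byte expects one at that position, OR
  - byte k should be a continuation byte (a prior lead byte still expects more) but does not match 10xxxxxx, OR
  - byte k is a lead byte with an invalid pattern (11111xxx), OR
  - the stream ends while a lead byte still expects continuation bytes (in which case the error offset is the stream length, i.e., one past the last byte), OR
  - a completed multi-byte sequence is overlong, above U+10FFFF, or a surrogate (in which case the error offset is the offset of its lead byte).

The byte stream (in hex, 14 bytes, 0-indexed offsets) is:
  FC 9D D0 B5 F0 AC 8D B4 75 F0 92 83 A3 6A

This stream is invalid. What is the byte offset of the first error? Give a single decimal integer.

Byte[0]=FC: INVALID lead byte (not 0xxx/110x/1110/11110)

Answer: 0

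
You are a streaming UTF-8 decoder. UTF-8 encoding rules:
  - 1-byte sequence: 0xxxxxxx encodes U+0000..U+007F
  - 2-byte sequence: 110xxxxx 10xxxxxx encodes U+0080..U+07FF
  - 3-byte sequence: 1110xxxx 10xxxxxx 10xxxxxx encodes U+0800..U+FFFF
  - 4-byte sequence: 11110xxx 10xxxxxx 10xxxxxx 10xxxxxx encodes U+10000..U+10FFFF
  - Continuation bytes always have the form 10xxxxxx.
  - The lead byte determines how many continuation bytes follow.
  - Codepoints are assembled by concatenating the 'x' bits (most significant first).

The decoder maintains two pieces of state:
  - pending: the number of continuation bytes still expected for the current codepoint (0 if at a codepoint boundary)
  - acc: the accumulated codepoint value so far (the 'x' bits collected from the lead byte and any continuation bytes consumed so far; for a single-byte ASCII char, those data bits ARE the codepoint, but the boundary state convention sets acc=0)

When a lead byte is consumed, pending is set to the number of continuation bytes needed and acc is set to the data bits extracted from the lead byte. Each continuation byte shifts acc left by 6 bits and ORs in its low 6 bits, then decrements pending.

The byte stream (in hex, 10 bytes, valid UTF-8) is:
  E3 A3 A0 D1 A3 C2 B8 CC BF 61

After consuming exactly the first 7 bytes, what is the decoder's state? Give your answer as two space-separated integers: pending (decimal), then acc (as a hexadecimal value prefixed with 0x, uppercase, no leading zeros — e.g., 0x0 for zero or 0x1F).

Answer: 0 0xB8

Derivation:
Byte[0]=E3: 3-byte lead. pending=2, acc=0x3
Byte[1]=A3: continuation. acc=(acc<<6)|0x23=0xE3, pending=1
Byte[2]=A0: continuation. acc=(acc<<6)|0x20=0x38E0, pending=0
Byte[3]=D1: 2-byte lead. pending=1, acc=0x11
Byte[4]=A3: continuation. acc=(acc<<6)|0x23=0x463, pending=0
Byte[5]=C2: 2-byte lead. pending=1, acc=0x2
Byte[6]=B8: continuation. acc=(acc<<6)|0x38=0xB8, pending=0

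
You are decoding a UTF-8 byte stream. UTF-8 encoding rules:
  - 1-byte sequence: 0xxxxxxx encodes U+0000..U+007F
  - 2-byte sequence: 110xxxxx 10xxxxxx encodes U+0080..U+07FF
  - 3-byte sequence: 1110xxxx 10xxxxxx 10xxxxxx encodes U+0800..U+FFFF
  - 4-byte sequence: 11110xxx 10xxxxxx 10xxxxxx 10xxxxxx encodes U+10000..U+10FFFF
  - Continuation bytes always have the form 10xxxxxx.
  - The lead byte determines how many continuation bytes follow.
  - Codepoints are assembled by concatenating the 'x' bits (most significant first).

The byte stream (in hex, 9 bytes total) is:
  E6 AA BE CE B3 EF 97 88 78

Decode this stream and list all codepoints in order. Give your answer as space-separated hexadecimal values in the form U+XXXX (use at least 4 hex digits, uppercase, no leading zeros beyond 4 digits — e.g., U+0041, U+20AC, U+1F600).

Answer: U+6ABE U+03B3 U+F5C8 U+0078

Derivation:
Byte[0]=E6: 3-byte lead, need 2 cont bytes. acc=0x6
Byte[1]=AA: continuation. acc=(acc<<6)|0x2A=0x1AA
Byte[2]=BE: continuation. acc=(acc<<6)|0x3E=0x6ABE
Completed: cp=U+6ABE (starts at byte 0)
Byte[3]=CE: 2-byte lead, need 1 cont bytes. acc=0xE
Byte[4]=B3: continuation. acc=(acc<<6)|0x33=0x3B3
Completed: cp=U+03B3 (starts at byte 3)
Byte[5]=EF: 3-byte lead, need 2 cont bytes. acc=0xF
Byte[6]=97: continuation. acc=(acc<<6)|0x17=0x3D7
Byte[7]=88: continuation. acc=(acc<<6)|0x08=0xF5C8
Completed: cp=U+F5C8 (starts at byte 5)
Byte[8]=78: 1-byte ASCII. cp=U+0078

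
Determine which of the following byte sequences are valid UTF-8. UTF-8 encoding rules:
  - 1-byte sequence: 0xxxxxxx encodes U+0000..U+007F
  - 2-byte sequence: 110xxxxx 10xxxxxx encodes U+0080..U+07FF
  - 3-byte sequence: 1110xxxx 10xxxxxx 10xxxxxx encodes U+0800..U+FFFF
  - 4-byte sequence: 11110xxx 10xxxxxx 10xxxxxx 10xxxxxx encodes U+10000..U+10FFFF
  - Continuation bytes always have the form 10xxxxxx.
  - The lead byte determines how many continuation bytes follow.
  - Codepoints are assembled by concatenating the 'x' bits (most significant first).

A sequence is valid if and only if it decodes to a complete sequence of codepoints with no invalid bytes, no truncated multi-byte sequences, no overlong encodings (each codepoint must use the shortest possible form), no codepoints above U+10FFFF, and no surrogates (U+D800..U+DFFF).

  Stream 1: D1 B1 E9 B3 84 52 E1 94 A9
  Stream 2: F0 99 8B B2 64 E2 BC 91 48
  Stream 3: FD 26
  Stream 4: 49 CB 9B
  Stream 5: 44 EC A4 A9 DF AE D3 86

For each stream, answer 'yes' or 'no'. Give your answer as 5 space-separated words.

Stream 1: decodes cleanly. VALID
Stream 2: decodes cleanly. VALID
Stream 3: error at byte offset 0. INVALID
Stream 4: decodes cleanly. VALID
Stream 5: decodes cleanly. VALID

Answer: yes yes no yes yes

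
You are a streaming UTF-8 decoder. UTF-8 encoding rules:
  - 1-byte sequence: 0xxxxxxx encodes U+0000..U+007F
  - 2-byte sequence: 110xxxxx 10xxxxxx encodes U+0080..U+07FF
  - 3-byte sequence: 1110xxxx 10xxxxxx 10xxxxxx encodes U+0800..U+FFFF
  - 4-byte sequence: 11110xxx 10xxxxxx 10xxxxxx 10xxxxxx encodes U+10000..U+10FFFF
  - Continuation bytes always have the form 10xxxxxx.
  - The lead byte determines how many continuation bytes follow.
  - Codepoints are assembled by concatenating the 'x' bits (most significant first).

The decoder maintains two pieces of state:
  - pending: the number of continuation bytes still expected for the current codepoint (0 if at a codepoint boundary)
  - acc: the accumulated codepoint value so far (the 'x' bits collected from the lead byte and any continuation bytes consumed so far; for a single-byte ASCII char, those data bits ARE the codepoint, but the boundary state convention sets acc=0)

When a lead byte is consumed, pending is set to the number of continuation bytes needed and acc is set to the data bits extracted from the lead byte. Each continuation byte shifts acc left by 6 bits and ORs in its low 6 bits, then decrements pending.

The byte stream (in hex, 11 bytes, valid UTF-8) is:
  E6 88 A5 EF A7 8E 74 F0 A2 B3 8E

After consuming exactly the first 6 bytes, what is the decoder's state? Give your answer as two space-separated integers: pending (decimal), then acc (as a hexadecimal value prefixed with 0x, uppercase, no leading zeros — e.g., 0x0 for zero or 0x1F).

Byte[0]=E6: 3-byte lead. pending=2, acc=0x6
Byte[1]=88: continuation. acc=(acc<<6)|0x08=0x188, pending=1
Byte[2]=A5: continuation. acc=(acc<<6)|0x25=0x6225, pending=0
Byte[3]=EF: 3-byte lead. pending=2, acc=0xF
Byte[4]=A7: continuation. acc=(acc<<6)|0x27=0x3E7, pending=1
Byte[5]=8E: continuation. acc=(acc<<6)|0x0E=0xF9CE, pending=0

Answer: 0 0xF9CE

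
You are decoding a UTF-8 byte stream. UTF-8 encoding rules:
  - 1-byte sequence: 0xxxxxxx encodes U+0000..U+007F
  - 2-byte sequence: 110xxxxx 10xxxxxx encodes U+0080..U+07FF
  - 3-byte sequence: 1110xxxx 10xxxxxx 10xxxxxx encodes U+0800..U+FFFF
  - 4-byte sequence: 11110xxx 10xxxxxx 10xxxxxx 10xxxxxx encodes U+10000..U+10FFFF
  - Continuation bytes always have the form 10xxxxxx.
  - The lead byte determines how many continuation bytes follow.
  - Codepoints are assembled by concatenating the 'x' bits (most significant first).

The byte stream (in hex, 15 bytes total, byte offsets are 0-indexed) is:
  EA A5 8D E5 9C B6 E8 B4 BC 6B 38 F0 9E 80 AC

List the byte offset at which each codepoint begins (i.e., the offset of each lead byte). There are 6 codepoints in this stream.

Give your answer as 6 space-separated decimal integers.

Answer: 0 3 6 9 10 11

Derivation:
Byte[0]=EA: 3-byte lead, need 2 cont bytes. acc=0xA
Byte[1]=A5: continuation. acc=(acc<<6)|0x25=0x2A5
Byte[2]=8D: continuation. acc=(acc<<6)|0x0D=0xA94D
Completed: cp=U+A94D (starts at byte 0)
Byte[3]=E5: 3-byte lead, need 2 cont bytes. acc=0x5
Byte[4]=9C: continuation. acc=(acc<<6)|0x1C=0x15C
Byte[5]=B6: continuation. acc=(acc<<6)|0x36=0x5736
Completed: cp=U+5736 (starts at byte 3)
Byte[6]=E8: 3-byte lead, need 2 cont bytes. acc=0x8
Byte[7]=B4: continuation. acc=(acc<<6)|0x34=0x234
Byte[8]=BC: continuation. acc=(acc<<6)|0x3C=0x8D3C
Completed: cp=U+8D3C (starts at byte 6)
Byte[9]=6B: 1-byte ASCII. cp=U+006B
Byte[10]=38: 1-byte ASCII. cp=U+0038
Byte[11]=F0: 4-byte lead, need 3 cont bytes. acc=0x0
Byte[12]=9E: continuation. acc=(acc<<6)|0x1E=0x1E
Byte[13]=80: continuation. acc=(acc<<6)|0x00=0x780
Byte[14]=AC: continuation. acc=(acc<<6)|0x2C=0x1E02C
Completed: cp=U+1E02C (starts at byte 11)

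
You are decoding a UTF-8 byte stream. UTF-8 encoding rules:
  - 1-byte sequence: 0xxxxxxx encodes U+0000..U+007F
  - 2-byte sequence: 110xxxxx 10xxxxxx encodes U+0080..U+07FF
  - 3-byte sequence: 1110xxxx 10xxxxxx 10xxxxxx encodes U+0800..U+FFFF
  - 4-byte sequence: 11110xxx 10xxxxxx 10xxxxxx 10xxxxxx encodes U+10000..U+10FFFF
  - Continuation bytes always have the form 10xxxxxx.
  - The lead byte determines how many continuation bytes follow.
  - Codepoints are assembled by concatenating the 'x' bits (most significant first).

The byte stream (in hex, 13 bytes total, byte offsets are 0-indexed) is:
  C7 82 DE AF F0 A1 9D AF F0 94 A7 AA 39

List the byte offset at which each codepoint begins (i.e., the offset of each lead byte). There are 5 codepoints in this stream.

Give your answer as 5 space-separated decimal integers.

Answer: 0 2 4 8 12

Derivation:
Byte[0]=C7: 2-byte lead, need 1 cont bytes. acc=0x7
Byte[1]=82: continuation. acc=(acc<<6)|0x02=0x1C2
Completed: cp=U+01C2 (starts at byte 0)
Byte[2]=DE: 2-byte lead, need 1 cont bytes. acc=0x1E
Byte[3]=AF: continuation. acc=(acc<<6)|0x2F=0x7AF
Completed: cp=U+07AF (starts at byte 2)
Byte[4]=F0: 4-byte lead, need 3 cont bytes. acc=0x0
Byte[5]=A1: continuation. acc=(acc<<6)|0x21=0x21
Byte[6]=9D: continuation. acc=(acc<<6)|0x1D=0x85D
Byte[7]=AF: continuation. acc=(acc<<6)|0x2F=0x2176F
Completed: cp=U+2176F (starts at byte 4)
Byte[8]=F0: 4-byte lead, need 3 cont bytes. acc=0x0
Byte[9]=94: continuation. acc=(acc<<6)|0x14=0x14
Byte[10]=A7: continuation. acc=(acc<<6)|0x27=0x527
Byte[11]=AA: continuation. acc=(acc<<6)|0x2A=0x149EA
Completed: cp=U+149EA (starts at byte 8)
Byte[12]=39: 1-byte ASCII. cp=U+0039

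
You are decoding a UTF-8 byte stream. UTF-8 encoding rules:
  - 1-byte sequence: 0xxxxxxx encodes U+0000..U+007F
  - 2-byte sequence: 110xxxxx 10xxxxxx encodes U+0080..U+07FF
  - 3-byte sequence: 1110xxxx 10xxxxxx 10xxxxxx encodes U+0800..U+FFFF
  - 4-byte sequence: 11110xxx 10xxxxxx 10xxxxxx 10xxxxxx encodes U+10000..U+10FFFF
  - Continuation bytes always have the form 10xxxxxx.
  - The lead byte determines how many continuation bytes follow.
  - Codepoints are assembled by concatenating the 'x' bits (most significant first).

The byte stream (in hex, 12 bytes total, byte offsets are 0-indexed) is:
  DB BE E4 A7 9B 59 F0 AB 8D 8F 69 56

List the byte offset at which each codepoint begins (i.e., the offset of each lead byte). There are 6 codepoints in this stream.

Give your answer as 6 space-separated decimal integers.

Answer: 0 2 5 6 10 11

Derivation:
Byte[0]=DB: 2-byte lead, need 1 cont bytes. acc=0x1B
Byte[1]=BE: continuation. acc=(acc<<6)|0x3E=0x6FE
Completed: cp=U+06FE (starts at byte 0)
Byte[2]=E4: 3-byte lead, need 2 cont bytes. acc=0x4
Byte[3]=A7: continuation. acc=(acc<<6)|0x27=0x127
Byte[4]=9B: continuation. acc=(acc<<6)|0x1B=0x49DB
Completed: cp=U+49DB (starts at byte 2)
Byte[5]=59: 1-byte ASCII. cp=U+0059
Byte[6]=F0: 4-byte lead, need 3 cont bytes. acc=0x0
Byte[7]=AB: continuation. acc=(acc<<6)|0x2B=0x2B
Byte[8]=8D: continuation. acc=(acc<<6)|0x0D=0xACD
Byte[9]=8F: continuation. acc=(acc<<6)|0x0F=0x2B34F
Completed: cp=U+2B34F (starts at byte 6)
Byte[10]=69: 1-byte ASCII. cp=U+0069
Byte[11]=56: 1-byte ASCII. cp=U+0056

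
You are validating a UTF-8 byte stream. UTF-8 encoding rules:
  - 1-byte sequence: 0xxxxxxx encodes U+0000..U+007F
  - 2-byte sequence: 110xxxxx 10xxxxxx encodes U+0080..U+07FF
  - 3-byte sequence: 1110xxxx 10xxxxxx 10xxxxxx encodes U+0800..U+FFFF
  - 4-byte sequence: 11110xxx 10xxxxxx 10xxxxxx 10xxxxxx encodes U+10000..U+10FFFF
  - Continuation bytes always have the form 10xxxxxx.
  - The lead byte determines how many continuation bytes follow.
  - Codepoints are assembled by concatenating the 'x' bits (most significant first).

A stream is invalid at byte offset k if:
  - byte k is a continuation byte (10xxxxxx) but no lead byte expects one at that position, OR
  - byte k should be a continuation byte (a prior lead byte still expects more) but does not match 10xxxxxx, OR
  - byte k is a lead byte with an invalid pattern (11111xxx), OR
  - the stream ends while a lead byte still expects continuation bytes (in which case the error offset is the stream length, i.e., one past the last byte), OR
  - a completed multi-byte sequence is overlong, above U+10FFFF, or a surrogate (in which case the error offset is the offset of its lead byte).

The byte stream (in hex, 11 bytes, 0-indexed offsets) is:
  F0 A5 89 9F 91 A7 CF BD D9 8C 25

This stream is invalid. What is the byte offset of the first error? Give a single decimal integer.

Answer: 4

Derivation:
Byte[0]=F0: 4-byte lead, need 3 cont bytes. acc=0x0
Byte[1]=A5: continuation. acc=(acc<<6)|0x25=0x25
Byte[2]=89: continuation. acc=(acc<<6)|0x09=0x949
Byte[3]=9F: continuation. acc=(acc<<6)|0x1F=0x2525F
Completed: cp=U+2525F (starts at byte 0)
Byte[4]=91: INVALID lead byte (not 0xxx/110x/1110/11110)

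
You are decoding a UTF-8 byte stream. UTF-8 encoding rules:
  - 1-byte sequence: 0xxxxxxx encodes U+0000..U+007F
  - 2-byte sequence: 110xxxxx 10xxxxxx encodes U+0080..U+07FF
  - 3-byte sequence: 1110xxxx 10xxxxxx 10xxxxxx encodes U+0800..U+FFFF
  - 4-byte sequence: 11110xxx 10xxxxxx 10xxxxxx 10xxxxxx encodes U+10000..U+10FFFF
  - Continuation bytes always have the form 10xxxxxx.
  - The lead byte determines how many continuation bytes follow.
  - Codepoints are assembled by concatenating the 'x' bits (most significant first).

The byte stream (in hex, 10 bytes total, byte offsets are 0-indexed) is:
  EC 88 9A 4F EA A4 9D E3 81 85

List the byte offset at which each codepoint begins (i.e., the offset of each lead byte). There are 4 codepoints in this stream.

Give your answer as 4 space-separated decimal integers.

Byte[0]=EC: 3-byte lead, need 2 cont bytes. acc=0xC
Byte[1]=88: continuation. acc=(acc<<6)|0x08=0x308
Byte[2]=9A: continuation. acc=(acc<<6)|0x1A=0xC21A
Completed: cp=U+C21A (starts at byte 0)
Byte[3]=4F: 1-byte ASCII. cp=U+004F
Byte[4]=EA: 3-byte lead, need 2 cont bytes. acc=0xA
Byte[5]=A4: continuation. acc=(acc<<6)|0x24=0x2A4
Byte[6]=9D: continuation. acc=(acc<<6)|0x1D=0xA91D
Completed: cp=U+A91D (starts at byte 4)
Byte[7]=E3: 3-byte lead, need 2 cont bytes. acc=0x3
Byte[8]=81: continuation. acc=(acc<<6)|0x01=0xC1
Byte[9]=85: continuation. acc=(acc<<6)|0x05=0x3045
Completed: cp=U+3045 (starts at byte 7)

Answer: 0 3 4 7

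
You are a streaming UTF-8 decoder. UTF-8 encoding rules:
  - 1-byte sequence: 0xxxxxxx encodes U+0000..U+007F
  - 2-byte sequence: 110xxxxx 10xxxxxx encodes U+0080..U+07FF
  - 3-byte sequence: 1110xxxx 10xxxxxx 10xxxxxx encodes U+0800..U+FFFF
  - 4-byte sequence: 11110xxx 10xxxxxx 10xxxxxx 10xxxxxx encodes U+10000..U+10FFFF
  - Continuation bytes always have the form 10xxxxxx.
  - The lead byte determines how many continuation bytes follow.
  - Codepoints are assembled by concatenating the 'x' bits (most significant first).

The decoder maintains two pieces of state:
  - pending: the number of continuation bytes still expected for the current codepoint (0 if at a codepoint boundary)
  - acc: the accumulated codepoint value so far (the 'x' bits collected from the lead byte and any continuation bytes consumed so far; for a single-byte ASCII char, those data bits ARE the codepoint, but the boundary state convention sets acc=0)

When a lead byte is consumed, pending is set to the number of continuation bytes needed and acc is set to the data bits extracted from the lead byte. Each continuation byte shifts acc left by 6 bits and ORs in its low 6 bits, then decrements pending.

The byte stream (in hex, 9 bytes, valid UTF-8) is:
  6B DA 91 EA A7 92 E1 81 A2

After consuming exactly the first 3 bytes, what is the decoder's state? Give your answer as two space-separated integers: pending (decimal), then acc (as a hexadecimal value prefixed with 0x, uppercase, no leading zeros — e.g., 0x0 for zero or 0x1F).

Answer: 0 0x691

Derivation:
Byte[0]=6B: 1-byte. pending=0, acc=0x0
Byte[1]=DA: 2-byte lead. pending=1, acc=0x1A
Byte[2]=91: continuation. acc=(acc<<6)|0x11=0x691, pending=0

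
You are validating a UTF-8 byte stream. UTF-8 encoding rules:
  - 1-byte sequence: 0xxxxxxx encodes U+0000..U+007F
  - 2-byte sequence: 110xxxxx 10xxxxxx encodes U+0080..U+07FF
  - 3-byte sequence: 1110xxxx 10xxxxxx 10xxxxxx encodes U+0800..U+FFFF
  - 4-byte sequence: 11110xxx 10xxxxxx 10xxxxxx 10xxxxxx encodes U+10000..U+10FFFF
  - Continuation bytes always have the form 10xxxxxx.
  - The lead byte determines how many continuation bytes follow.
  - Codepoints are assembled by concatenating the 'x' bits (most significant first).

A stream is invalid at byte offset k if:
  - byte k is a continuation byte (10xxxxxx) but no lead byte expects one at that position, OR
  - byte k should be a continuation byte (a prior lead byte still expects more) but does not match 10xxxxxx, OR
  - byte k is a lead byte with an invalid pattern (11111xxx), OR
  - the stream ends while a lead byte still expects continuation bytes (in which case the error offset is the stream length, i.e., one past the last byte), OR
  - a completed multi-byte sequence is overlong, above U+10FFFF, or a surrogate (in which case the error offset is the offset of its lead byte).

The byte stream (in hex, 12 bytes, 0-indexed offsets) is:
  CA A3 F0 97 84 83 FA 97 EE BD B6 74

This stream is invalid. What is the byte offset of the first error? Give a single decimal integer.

Answer: 6

Derivation:
Byte[0]=CA: 2-byte lead, need 1 cont bytes. acc=0xA
Byte[1]=A3: continuation. acc=(acc<<6)|0x23=0x2A3
Completed: cp=U+02A3 (starts at byte 0)
Byte[2]=F0: 4-byte lead, need 3 cont bytes. acc=0x0
Byte[3]=97: continuation. acc=(acc<<6)|0x17=0x17
Byte[4]=84: continuation. acc=(acc<<6)|0x04=0x5C4
Byte[5]=83: continuation. acc=(acc<<6)|0x03=0x17103
Completed: cp=U+17103 (starts at byte 2)
Byte[6]=FA: INVALID lead byte (not 0xxx/110x/1110/11110)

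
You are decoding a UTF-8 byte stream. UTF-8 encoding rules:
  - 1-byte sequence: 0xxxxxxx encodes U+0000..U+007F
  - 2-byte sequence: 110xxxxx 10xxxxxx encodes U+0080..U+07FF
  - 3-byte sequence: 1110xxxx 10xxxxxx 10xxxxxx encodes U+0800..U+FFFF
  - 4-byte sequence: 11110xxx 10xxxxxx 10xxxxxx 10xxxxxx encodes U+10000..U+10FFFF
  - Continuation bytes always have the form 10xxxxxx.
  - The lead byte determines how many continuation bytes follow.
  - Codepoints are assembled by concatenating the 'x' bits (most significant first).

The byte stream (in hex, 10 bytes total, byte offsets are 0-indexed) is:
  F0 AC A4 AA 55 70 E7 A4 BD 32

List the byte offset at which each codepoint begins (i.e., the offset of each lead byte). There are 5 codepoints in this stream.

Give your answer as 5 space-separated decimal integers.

Byte[0]=F0: 4-byte lead, need 3 cont bytes. acc=0x0
Byte[1]=AC: continuation. acc=(acc<<6)|0x2C=0x2C
Byte[2]=A4: continuation. acc=(acc<<6)|0x24=0xB24
Byte[3]=AA: continuation. acc=(acc<<6)|0x2A=0x2C92A
Completed: cp=U+2C92A (starts at byte 0)
Byte[4]=55: 1-byte ASCII. cp=U+0055
Byte[5]=70: 1-byte ASCII. cp=U+0070
Byte[6]=E7: 3-byte lead, need 2 cont bytes. acc=0x7
Byte[7]=A4: continuation. acc=(acc<<6)|0x24=0x1E4
Byte[8]=BD: continuation. acc=(acc<<6)|0x3D=0x793D
Completed: cp=U+793D (starts at byte 6)
Byte[9]=32: 1-byte ASCII. cp=U+0032

Answer: 0 4 5 6 9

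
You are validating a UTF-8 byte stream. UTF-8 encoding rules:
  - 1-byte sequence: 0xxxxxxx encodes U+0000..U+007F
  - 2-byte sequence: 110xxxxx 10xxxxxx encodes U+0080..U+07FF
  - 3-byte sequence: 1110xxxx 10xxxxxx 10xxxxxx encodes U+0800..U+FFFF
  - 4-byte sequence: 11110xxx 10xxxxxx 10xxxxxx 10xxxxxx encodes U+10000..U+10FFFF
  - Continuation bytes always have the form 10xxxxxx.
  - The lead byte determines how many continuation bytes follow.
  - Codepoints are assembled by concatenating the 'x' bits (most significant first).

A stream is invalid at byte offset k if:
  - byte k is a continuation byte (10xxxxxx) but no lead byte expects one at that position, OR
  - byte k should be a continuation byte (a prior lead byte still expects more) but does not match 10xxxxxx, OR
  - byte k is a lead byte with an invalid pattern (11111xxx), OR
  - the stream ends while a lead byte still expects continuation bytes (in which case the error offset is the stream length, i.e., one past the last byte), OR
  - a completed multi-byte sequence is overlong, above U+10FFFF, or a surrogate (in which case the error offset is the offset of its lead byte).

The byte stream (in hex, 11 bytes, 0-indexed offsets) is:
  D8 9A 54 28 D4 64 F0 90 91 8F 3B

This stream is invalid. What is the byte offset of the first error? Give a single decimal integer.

Answer: 5

Derivation:
Byte[0]=D8: 2-byte lead, need 1 cont bytes. acc=0x18
Byte[1]=9A: continuation. acc=(acc<<6)|0x1A=0x61A
Completed: cp=U+061A (starts at byte 0)
Byte[2]=54: 1-byte ASCII. cp=U+0054
Byte[3]=28: 1-byte ASCII. cp=U+0028
Byte[4]=D4: 2-byte lead, need 1 cont bytes. acc=0x14
Byte[5]=64: expected 10xxxxxx continuation. INVALID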